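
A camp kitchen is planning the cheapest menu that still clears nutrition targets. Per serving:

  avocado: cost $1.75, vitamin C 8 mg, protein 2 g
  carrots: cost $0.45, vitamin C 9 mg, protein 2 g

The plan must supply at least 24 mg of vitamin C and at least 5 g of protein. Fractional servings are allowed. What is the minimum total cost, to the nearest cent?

$1.20

Compare the cost at each extreme point of the feasible region.
avocado only: max(24/8, 5/2) = 3 servings → $5.25.
carrots only: max(24/9, 5/2) = 2.667 servings → $1.20.
avocado + carrots: intersection lies outside the first quadrant.
The minimum over all feasible corners is $1.20.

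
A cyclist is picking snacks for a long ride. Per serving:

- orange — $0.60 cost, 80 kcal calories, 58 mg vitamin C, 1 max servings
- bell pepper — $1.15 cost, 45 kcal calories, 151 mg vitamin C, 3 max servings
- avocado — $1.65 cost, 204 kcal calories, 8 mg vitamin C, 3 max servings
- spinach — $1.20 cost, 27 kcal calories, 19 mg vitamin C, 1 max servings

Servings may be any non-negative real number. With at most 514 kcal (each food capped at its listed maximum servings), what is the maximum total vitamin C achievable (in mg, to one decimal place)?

Vitamin C per kcal: bell pepper 3.356, orange 0.725, spinach 0.7037, avocado 0.03922.
Take 3 servings of bell pepper: uses 135 kcal, +453.0 mg vitamin C (running total 453.0 mg).
Take 1 serving of orange: uses 80 kcal, +58.0 mg vitamin C (running total 511.0 mg).
Take 1 serving of spinach: uses 27 kcal, +19.0 mg vitamin C (running total 530.0 mg).
Take 1.333 servings of avocado: uses 272 kcal, +10.7 mg vitamin C (running total 540.7 mg).
Greedy by best ratio exhausts the calories allowance optimally: 540.7 mg.

540.7 mg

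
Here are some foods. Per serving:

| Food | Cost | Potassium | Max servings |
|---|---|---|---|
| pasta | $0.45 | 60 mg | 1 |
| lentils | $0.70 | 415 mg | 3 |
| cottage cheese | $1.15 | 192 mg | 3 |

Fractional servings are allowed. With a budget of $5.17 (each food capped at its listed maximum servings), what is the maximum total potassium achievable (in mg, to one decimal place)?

1757.6 mg

Potassium per dollar: lentils 592.9, cottage cheese 167, pasta 133.3.
Take 3 servings of lentils: spends $2.10, +1245.0 mg potassium (running total 1245.0 mg).
Take 2.67 servings of cottage cheese: spends $3.07, +512.6 mg potassium (running total 1757.6 mg).
Greedy by best ratio exhausts the cost allowance optimally: 1757.6 mg.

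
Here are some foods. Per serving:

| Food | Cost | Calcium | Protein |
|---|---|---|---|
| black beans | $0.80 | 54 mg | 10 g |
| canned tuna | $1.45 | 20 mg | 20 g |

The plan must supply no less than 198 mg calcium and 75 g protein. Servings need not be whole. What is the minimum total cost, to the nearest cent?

$5.65

For a min-cost LP with two ≥-constraints, a basic feasible solution has at most two positive variables.
black beans only: max(198/54, 75/10) = 7.5 servings → $6.00.
canned tuna only: max(198/20, 75/20) = 9.9 servings → $14.36.
black beans + canned tuna with both tight: 2.795 servings and 2.352 servings → $5.65.
So the least-cost plan costs $5.65.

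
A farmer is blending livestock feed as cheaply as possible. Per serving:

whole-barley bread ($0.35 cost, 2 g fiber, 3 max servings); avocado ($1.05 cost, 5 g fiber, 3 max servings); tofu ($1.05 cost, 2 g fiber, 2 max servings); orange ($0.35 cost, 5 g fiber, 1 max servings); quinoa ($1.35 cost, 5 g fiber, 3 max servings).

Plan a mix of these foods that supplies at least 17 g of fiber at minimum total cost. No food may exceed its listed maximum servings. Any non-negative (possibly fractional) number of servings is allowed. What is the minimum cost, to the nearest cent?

$2.66

Cost per g of fiber: orange $0.0700, whole-barley bread $0.1750, avocado $0.2100, quinoa $0.2700, tofu $0.5250.
Take 1 serving of orange: +5.0 g fiber for $0.35 (total $0.35, still need 12.0 g).
Take 3 servings of whole-barley bread: +6.0 g fiber for $1.05 (total $1.40, still need 6.0 g).
Take 1.2 servings of avocado: +6.0 g fiber for $1.26 (total $2.66, still need 0.0 g).
Greedy by cheapest-per-g is optimal for a single linear constraint, so the minimum cost is $2.66.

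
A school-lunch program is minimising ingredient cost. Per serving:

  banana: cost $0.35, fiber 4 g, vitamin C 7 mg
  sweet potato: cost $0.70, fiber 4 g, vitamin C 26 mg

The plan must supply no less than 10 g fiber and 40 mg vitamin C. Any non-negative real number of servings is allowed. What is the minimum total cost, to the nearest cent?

$1.29

Minimising a linear cost over {fiber ≥ 10, vitamin C ≥ 40, servings ≥ 0} — the optimum is at a vertex, using one or two foods.
banana only: max(10/4, 40/7) = 5.714 servings → $2.00.
sweet potato only: max(10/4, 40/26) = 2.5 servings → $1.75.
banana + sweet potato with both tight: 1.316 servings and 1.184 servings → $1.29.
So the least-cost plan costs $1.29.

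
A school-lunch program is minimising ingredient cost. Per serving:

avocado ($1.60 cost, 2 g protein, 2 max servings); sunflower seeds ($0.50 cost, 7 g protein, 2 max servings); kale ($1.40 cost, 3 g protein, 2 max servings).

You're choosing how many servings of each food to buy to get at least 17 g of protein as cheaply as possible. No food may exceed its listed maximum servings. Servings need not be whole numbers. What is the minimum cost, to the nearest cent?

Cost per g of protein: sunflower seeds $0.0714, kale $0.4667, avocado $0.8000.
Take 2 servings of sunflower seeds: +14.0 g protein for $1.00 (total $1.00, still need 3.0 g).
Take 1 serving of kale: +3.0 g protein for $1.40 (total $2.40, still need 0.0 g).
Greedy by cheapest-per-g is optimal for a single linear constraint, so the minimum cost is $2.40.

$2.40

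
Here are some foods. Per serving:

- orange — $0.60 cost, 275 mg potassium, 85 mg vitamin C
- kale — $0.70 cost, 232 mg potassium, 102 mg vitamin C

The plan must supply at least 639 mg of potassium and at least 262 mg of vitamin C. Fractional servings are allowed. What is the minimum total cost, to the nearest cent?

Minimising a linear cost over {potassium ≥ 639, vitamin C ≥ 262, servings ≥ 0} — the optimum is at a vertex, using one or two foods.
orange only: max(639/275, 262/85) = 3.082 servings → $1.85.
kale only: max(639/232, 262/102) = 2.754 servings → $1.93.
orange + kale with both tight: 0.5275 servings and 2.129 servings → $1.81.
Cheapest feasible corner: $1.81.

$1.81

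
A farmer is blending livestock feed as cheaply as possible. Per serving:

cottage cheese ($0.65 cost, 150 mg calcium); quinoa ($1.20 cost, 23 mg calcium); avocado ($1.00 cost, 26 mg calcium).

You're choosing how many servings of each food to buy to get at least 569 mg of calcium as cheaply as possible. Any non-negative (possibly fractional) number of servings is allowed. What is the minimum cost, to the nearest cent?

Cost per mg of calcium: cottage cheese $0.0043, avocado $0.0385, quinoa $0.0522.
With no serving limits, use only cottage cheese: 569 mg / 150 mg = 3.793 servings × $0.65 = $2.47.

$2.47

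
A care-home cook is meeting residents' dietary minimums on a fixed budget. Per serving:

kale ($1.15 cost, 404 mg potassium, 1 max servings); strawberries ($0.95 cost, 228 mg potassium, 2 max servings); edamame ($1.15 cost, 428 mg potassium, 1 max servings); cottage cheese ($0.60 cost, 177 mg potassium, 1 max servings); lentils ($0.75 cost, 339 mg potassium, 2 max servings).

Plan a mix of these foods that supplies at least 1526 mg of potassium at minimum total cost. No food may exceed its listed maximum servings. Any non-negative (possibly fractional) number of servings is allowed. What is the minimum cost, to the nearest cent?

$3.85

Cost per mg of potassium: lentils $0.0022, edamame $0.0027, kale $0.0028, cottage cheese $0.0034, strawberries $0.0042.
Take 2 servings of lentils: +678.0 mg potassium for $1.50 (total $1.50, still need 848.0 mg).
Take 1 serving of edamame: +428.0 mg potassium for $1.15 (total $2.65, still need 420.0 mg).
Take 1 serving of kale: +404.0 mg potassium for $1.15 (total $3.80, still need 16.0 mg).
Take 0.0904 servings of cottage cheese: +16.0 mg potassium for $0.05 (total $3.85, still need 0.0 mg).
Greedy by cheapest-per-mg is optimal for a single linear constraint, so the minimum cost is $3.85.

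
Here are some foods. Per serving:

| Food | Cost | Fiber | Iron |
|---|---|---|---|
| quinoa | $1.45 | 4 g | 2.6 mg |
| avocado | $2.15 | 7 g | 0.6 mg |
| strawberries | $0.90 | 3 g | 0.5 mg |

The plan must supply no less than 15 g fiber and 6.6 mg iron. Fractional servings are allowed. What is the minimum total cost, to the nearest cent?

For a min-cost LP with two ≥-constraints, a basic feasible solution has at most two positive variables.
quinoa only: max(15/4, 6.6/2.6) = 3.75 servings → $5.44.
avocado only: max(15/7, 6.6/0.6) = 11 servings → $23.65.
strawberries only: max(15/3, 6.6/0.5) = 13.2 servings → $11.88.
quinoa + avocado with both tight: 2.354 servings and 0.7975 servings → $5.13.
quinoa + strawberries with both tight: 2.121 servings and 2.172 servings → $5.03.
avocado + strawberries with both targets exact would need a negative amount; discard.
So the least-cost plan costs $5.03.

$5.03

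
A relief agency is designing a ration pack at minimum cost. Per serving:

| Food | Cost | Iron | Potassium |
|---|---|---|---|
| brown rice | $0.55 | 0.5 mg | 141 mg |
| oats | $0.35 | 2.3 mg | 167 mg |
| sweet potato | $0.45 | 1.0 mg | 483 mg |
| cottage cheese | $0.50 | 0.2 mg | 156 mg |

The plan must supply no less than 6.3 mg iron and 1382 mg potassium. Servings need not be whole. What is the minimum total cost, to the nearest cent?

$1.63

The cheapest plan sits at a corner of the feasible region — with two constraints it uses at most two foods.
brown rice only: max(6.3/0.5, 1382/141) = 12.6 servings → $6.93.
oats only: max(6.3/2.3, 1382/167) = 8.275 servings → $2.90.
sweet potato only: max(6.3/1.0, 1382/483) = 6.3 servings → $2.83.
cottage cheese only: max(6.3/0.2, 1382/156) = 31.5 servings → $15.75.
brown rice + oats with both tight: 8.831 servings and 0.8194 servings → $5.14.
brown rice + sweet potato: intersection lies outside the first quadrant.
brown rice + cottage cheese: the both-tight solution has a negative serving — not a feasible corner.
oats + sweet potato with both tight: 1.76 servings and 2.253 servings → $1.63.
oats + cottage cheese with both tight: 2.171 servings and 6.535 servings → $4.03.
sweet potato + cottage cheese: the both-tight solution has a negative serving — not a feasible corner.
The minimum over all feasible corners is $1.63.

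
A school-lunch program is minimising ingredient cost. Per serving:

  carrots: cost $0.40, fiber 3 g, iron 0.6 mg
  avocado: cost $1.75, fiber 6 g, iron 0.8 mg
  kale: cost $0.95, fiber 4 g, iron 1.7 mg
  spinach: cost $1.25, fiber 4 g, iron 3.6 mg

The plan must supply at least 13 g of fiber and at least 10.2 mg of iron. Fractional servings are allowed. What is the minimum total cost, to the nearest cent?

A basic optimal solution has at most two foods positive. Try each food alone and each pair with both targets met exactly.
carrots only: max(13/3, 10.2/0.6) = 17 servings → $6.80.
avocado only: max(13/6, 10.2/0.8) = 12.75 servings → $22.31.
kale only: max(13/4, 10.2/1.7) = 6 servings → $5.70.
spinach only: max(13/4, 10.2/3.6) = 3.25 servings → $4.06.
carrots + avocado: the both-tight solution has a negative serving — not a feasible corner.
carrots + kale: the both-tight solution has a negative serving — not a feasible corner.
carrots + spinach with both tight: 0.7143 servings and 2.714 servings → $3.68.
avocado + kale with both targets exact would need a negative amount; discard.
avocado + spinach with both tight: 0.3261 servings and 2.761 servings → $4.02.
kale + spinach with both tight: 0.7895 servings and 2.461 servings → $3.83.
The minimum over all feasible corners is $3.68.

$3.68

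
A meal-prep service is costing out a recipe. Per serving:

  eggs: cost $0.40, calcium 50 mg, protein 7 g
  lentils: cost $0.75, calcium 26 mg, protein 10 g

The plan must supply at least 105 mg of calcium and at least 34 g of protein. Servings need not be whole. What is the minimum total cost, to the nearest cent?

Compare the cost at each extreme point of the feasible region.
eggs only: max(105/50, 34/7) = 4.857 servings → $1.94.
lentils only: max(105/26, 34/10) = 4.038 servings → $3.03.
eggs + lentils with both tight: 0.522 servings and 3.035 servings → $2.48.
Cheapest feasible corner: $1.94.

$1.94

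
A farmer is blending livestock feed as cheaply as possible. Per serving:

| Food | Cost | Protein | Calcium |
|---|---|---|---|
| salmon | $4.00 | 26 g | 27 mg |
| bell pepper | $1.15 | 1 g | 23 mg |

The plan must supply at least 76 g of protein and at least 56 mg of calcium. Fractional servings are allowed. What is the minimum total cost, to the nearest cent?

$11.69

Two binding constraints pin down two serving amounts, so the optimal mix uses at most two foods. The candidates are each food alone (scaled to the tighter of protein/calcium) and each pair with both constraints tight.
salmon only: max(76/26, 56/27) = 2.923 servings → $11.69.
bell pepper only: max(76/1, 56/23) = 76 servings → $87.40.
salmon + bell pepper: the both-tight solution has a negative serving — not a feasible corner.
Cheapest feasible corner: $11.69.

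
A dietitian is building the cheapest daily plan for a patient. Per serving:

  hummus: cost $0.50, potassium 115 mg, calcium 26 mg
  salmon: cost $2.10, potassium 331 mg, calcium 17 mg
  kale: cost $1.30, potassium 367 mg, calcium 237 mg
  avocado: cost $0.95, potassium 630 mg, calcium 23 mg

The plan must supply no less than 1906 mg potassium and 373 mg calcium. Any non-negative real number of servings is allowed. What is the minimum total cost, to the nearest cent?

$3.89

Compare the cost at each extreme point of the feasible region.
hummus only: max(1906/115, 373/26) = 16.57 servings → $8.29.
salmon only: max(1906/331, 373/17) = 21.94 servings → $46.08.
kale only: max(1906/367, 373/237) = 5.193 servings → $6.75.
avocado only: max(1906/630, 373/23) = 16.22 servings → $15.41.
hummus + salmon with both tight: 13.69 servings and 1.002 servings → $8.95.
hummus + kale: intersection lies outside the first quadrant.
hummus + avocado with both tight: 13.92 servings and 0.485 servings → $7.42.
salmon + kale with both tight: 4.36 servings and 1.261 servings → $10.80.
salmon + avocado with both targets exact would need a negative amount; discard.
kale + avocado with both tight: 1.357 servings and 2.235 servings → $3.89.
So the least-cost plan costs $3.89.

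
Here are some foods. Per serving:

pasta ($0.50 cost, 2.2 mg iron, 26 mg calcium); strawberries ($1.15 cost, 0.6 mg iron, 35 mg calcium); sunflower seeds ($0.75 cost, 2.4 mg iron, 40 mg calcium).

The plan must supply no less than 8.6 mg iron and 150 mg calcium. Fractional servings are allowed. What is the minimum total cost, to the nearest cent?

Compare the cost at each extreme point of the feasible region.
pasta only: max(8.6/2.2, 150/26) = 5.769 servings → $2.88.
strawberries only: max(8.6/0.6, 150/35) = 14.33 servings → $16.48.
sunflower seeds only: max(8.6/2.4, 150/40) = 3.75 servings → $2.81.
pasta + strawberries with both tight: 3.436 servings and 1.733 servings → $3.71.
pasta + sunflower seeds: the both-tight solution has a negative serving — not a feasible corner.
strawberries + sunflower seeds with both tight: 0.2667 servings and 3.517 servings → $2.94.
The minimum over all feasible corners is $2.81.

$2.81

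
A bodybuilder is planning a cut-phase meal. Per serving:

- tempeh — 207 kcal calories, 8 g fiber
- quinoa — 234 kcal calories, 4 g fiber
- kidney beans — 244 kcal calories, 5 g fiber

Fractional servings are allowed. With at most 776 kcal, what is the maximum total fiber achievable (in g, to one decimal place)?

30.0 g

Fiber per kcal: tempeh 0.03865, kidney beans 0.02049, quinoa 0.01709.
With no serving limits, spend the whole calories allowance on tempeh: 776 kcal / 207 kcal × 8 g = 30.0 g.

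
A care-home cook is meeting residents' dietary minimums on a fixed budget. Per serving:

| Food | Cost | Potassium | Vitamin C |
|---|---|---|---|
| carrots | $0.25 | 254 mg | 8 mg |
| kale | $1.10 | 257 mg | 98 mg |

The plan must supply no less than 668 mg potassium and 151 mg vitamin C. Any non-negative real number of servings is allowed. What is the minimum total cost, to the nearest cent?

$1.88

Check every corner: each single food scaled to meet both minima, and each pair solved so both constraints bind.
carrots only: max(668/254, 151/8) = 18.88 servings → $4.72.
kale only: max(668/257, 151/98) = 2.599 servings → $2.86.
carrots + kale with both tight: 1.167 servings and 1.446 servings → $1.88.
So the least-cost plan costs $1.88.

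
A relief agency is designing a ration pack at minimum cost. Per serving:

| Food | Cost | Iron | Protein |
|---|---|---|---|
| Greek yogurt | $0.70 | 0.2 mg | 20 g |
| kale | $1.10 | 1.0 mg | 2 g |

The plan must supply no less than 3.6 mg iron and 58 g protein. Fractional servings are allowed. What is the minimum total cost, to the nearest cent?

$5.20

The cheapest plan sits at a corner of the feasible region — with two constraints it uses at most two foods.
Greek yogurt only: max(3.6/0.2, 58/20) = 18 servings → $12.60.
kale only: max(3.6/1.0, 58/2) = 29 servings → $31.90.
Greek yogurt + kale with both tight: 2.592 servings and 3.082 servings → $5.20.
Cheapest feasible corner: $5.20.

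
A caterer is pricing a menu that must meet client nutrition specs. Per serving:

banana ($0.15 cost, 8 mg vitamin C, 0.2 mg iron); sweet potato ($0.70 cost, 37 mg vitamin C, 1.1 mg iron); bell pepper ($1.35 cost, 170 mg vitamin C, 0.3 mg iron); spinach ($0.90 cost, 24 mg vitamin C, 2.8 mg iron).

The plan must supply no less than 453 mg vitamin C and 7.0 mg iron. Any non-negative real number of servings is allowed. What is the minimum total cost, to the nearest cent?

A basic optimal solution has at most two foods positive. Try each food alone and each pair with both targets met exactly.
banana only: max(453/8, 7.0/0.2) = 56.62 servings → $8.49.
sweet potato only: max(453/37, 7.0/1.1) = 12.24 servings → $8.57.
bell pepper only: max(453/170, 7.0/0.3) = 23.33 servings → $31.50.
spinach only: max(453/24, 7.0/2.8) = 18.88 servings → $16.99.
banana + sweet potato: intersection lies outside the first quadrant.
banana + bell pepper with both tight: 33.36 servings and 1.095 servings → $6.48.
banana + spinach: intersection lies outside the first quadrant.
sweet potato + bell pepper with both tight: 5.993 servings and 1.36 servings → $6.03.
sweet potato + spinach with both targets exact would need a negative amount; discard.
bell pepper + spinach with both tight: 2.347 servings and 2.249 servings → $5.19.
The minimum over all feasible corners is $5.19.

$5.19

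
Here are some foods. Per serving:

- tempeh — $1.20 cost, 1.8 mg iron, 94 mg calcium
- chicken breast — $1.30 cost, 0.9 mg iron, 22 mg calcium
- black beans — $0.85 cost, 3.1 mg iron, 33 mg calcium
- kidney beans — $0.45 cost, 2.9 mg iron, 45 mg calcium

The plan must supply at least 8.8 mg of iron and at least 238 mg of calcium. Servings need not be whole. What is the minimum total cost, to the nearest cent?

$2.38

Two binding constraints pin down two serving amounts, so the optimal mix uses at most two foods. The candidates are each food alone (scaled to the tighter of iron/calcium) and each pair with both constraints tight.
tempeh only: max(8.8/1.8, 238/94) = 4.889 servings → $5.87.
chicken breast only: max(8.8/0.9, 238/22) = 10.82 servings → $14.06.
black beans only: max(8.8/3.1, 238/33) = 7.212 servings → $6.13.
kidney beans only: max(8.8/2.9, 238/45) = 5.289 servings → $2.38.
tempeh + chicken breast with both tight: 0.4578 servings and 8.862 servings → $12.07.
tempeh + black beans with both tight: 1.928 servings and 1.719 servings → $3.78.
tempeh + kidney beans with both tight: 1.535 servings and 2.081 servings → $2.78.
chicken breast + black beans: intersection lies outside the first quadrant.
chicken breast + kidney beans: intersection lies outside the first quadrant.
black beans + kidney beans with both targets exact would need a negative amount; discard.
So the least-cost plan costs $2.38.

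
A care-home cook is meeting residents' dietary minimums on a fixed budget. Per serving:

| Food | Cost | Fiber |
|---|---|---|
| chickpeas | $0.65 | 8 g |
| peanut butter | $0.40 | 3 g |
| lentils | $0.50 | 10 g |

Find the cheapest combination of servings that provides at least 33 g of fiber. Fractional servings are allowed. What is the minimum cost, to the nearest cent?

Cost per g of fiber: lentils $0.0500, chickpeas $0.0813, peanut butter $0.1333.
With no serving limits, use only lentils: 33 g / 10 g = 3.3 servings × $0.50 = $1.65.

$1.65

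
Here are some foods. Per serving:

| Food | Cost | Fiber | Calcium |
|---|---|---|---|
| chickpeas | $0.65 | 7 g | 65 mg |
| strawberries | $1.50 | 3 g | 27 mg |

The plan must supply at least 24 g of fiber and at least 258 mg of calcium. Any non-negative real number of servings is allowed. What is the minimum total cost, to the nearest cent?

$2.58

Check every corner: each single food scaled to meet both minima, and each pair solved so both constraints bind.
chickpeas only: max(24/7, 258/65) = 3.969 servings → $2.58.
strawberries only: max(24/3, 258/27) = 9.556 servings → $14.33.
chickpeas + strawberries: the both-tight solution has a negative serving — not a feasible corner.
The minimum over all feasible corners is $2.58.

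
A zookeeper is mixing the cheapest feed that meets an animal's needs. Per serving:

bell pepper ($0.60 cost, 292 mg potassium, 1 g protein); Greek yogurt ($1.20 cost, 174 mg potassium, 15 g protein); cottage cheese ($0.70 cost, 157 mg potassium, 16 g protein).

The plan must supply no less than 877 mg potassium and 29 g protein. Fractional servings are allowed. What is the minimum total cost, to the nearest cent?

$2.44

bell pepper only: max(877/292, 29/1) = 29 servings → $17.40.
Greek yogurt only: max(877/174, 29/15) = 5.04 servings → $6.05.
cottage cheese only: max(877/157, 29/16) = 5.586 servings → $3.91.
bell pepper + Greek yogurt with both tight: 1.928 servings and 1.805 servings → $3.32.
bell pepper + cottage cheese with both tight: 2.099 servings and 1.681 servings → $2.44.
Greek yogurt + cottage cheese: the both-tight solution has a negative serving — not a feasible corner.
The minimum over all feasible corners is $2.44.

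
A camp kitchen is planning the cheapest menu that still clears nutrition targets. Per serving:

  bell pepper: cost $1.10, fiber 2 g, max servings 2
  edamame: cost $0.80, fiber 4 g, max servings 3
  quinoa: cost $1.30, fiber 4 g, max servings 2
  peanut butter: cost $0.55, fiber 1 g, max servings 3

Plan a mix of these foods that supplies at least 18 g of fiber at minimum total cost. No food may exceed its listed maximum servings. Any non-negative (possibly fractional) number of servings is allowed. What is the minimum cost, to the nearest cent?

$4.35

Cost per g of fiber: edamame $0.2000, quinoa $0.3250, bell pepper $0.5500, peanut butter $0.5500.
Take 3 servings of edamame: +12.0 g fiber for $2.40 (total $2.40, still need 6.0 g).
Take 1.5 servings of quinoa: +6.0 g fiber for $1.95 (total $4.35, still need 0.0 g).
Greedy by cheapest-per-g is optimal for a single linear constraint, so the minimum cost is $4.35.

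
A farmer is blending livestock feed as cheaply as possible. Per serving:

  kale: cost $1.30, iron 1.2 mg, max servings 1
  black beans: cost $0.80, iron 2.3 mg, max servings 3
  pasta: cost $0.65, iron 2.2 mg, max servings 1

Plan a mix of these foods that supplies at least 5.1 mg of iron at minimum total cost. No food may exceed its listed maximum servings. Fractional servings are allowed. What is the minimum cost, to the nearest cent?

Cost per mg of iron: pasta $0.2955, black beans $0.3478, kale $1.0833.
Take 1 serving of pasta: +2.2 mg iron for $0.65 (total $0.65, still need 2.9 mg).
Take 1.261 servings of black beans: +2.9 mg iron for $1.01 (total $1.66, still need 0.0 mg).
Filling from the cheapest source first is optimal under one linear minimum: $1.66.

$1.66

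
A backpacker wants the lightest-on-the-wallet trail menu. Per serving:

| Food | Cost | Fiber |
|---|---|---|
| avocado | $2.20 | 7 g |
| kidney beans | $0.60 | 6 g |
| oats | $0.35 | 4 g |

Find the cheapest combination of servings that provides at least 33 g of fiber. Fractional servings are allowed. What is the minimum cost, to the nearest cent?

Cost per g of fiber: oats $0.0875, kidney beans $0.1000, avocado $0.3143.
With no serving limits, use only oats: 33 g / 4 g = 8.25 servings × $0.35 = $2.89.

$2.89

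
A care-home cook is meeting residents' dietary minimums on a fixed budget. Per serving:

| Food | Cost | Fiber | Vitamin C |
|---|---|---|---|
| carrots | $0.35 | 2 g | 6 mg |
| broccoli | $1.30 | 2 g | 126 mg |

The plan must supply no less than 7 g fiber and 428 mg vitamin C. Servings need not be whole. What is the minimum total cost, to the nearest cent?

$4.45

A basic optimal solution has at most two foods positive. Try each food alone and each pair with both targets met exactly.
carrots only: max(7/2, 428/6) = 71.33 servings → $24.97.
broccoli only: max(7/2, 428/126) = 3.5 servings → $4.55.
carrots + broccoli with both tight: 0.1083 servings and 3.392 servings → $4.45.
So the least-cost plan costs $4.45.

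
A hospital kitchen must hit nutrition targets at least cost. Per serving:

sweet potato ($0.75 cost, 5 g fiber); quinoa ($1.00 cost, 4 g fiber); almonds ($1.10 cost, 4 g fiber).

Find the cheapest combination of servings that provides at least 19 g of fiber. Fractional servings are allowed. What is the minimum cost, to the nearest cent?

$2.85

Cost per g of fiber: sweet potato $0.1500, quinoa $0.2500, almonds $0.2750.
With no serving limits, use only sweet potato: 19 g / 5 g = 3.8 servings × $0.75 = $2.85.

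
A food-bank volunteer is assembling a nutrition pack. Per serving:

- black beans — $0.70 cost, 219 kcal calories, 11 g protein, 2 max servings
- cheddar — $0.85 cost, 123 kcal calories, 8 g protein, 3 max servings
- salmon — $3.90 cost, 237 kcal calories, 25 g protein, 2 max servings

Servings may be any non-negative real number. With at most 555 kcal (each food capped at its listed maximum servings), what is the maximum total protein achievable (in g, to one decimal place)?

55.3 g

Protein per kcal: salmon 0.1055, cheddar 0.06504, black beans 0.05023.
Take 2 servings of salmon: uses 474 kcal, +50.0 g protein (running total 50.0 g).
Take 0.6585 servings of cheddar: uses 81 kcal, +5.3 g protein (running total 55.3 g).
Greedy by best ratio exhausts the calories allowance optimally: 55.3 g.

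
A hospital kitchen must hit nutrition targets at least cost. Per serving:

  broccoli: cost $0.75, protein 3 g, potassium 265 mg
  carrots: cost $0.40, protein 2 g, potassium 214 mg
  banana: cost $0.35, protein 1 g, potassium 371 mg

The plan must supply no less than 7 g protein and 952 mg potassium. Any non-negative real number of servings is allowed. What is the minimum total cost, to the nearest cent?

Compare the cost at each extreme point of the feasible region.
broccoli only: max(7/3, 952/265) = 3.592 servings → $2.69.
carrots only: max(7/2, 952/214) = 4.449 servings → $1.78.
banana only: max(7/1, 952/371) = 7 servings → $2.45.
broccoli + carrots: intersection lies outside the first quadrant.
broccoli + banana with both tight: 1.94 servings and 1.18 servings → $1.87.
carrots + banana with both tight: 3.116 servings and 0.7689 servings → $1.52.
The minimum over all feasible corners is $1.52.

$1.52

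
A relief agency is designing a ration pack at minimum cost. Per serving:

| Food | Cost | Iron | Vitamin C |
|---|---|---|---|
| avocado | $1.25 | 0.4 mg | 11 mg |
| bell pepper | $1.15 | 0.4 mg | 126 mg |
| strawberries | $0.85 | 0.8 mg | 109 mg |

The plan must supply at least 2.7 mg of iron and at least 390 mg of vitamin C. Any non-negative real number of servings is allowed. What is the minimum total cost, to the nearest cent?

avocado only: max(2.7/0.4, 390/11) = 35.45 servings → $44.32.
bell pepper only: max(2.7/0.4, 390/126) = 6.75 servings → $7.76.
strawberries only: max(2.7/0.8, 390/109) = 3.578 servings → $3.04.
avocado + bell pepper with both tight: 4.004 servings and 2.746 servings → $8.16.
avocado + strawberries: the both-tight solution has a negative serving — not a feasible corner.
bell pepper + strawberries with both tight: 0.3094 servings and 3.22 servings → $3.09.
The minimum over all feasible corners is $3.04.

$3.04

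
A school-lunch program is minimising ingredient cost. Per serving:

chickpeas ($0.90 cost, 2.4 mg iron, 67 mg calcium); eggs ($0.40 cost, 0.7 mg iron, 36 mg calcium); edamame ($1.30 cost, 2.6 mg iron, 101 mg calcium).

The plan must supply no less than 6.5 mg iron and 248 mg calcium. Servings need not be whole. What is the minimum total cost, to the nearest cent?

$2.99

An LP optimum is at a vertex; with two nutrient constraints at most two foods are used. Check each candidate.
chickpeas only: max(6.5/2.4, 248/67) = 3.701 servings → $3.33.
eggs only: max(6.5/0.7, 248/36) = 9.286 servings → $3.71.
edamame only: max(6.5/2.6, 248/101) = 2.5 servings → $3.25.
chickpeas + eggs with both tight: 1.529 servings and 4.043 servings → $2.99.
chickpeas + edamame with both tight: 0.1716 servings and 2.342 servings → $3.20.
eggs + edamame: intersection lies outside the first quadrant.
So the least-cost plan costs $2.99.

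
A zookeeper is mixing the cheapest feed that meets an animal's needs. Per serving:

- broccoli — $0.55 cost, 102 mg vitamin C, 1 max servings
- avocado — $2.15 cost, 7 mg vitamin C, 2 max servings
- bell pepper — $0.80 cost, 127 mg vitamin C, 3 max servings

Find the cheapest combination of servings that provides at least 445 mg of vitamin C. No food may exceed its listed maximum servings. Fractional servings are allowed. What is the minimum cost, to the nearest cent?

$2.71

Cost per mg of vitamin C: broccoli $0.0054, bell pepper $0.0063, avocado $0.3071.
Take 1 serving of broccoli: +102.0 mg vitamin C for $0.55 (total $0.55, still need 343.0 mg).
Take 2.701 servings of bell pepper: +343.0 mg vitamin C for $2.16 (total $2.71, still need 0.0 mg).
Filling from the cheapest source first is optimal under one linear minimum: $2.71.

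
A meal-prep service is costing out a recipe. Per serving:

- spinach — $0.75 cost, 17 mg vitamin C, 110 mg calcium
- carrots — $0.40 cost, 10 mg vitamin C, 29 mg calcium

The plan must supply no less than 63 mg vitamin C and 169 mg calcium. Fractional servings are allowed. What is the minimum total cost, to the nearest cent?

Minimising a linear cost over {vitamin C ≥ 63, calcium ≥ 169, servings ≥ 0} — the optimum is at a vertex, using one or two foods.
spinach only: max(63/17, 169/110) = 3.706 servings → $2.78.
carrots only: max(63/10, 169/29) = 6.3 servings → $2.52.
spinach + carrots: intersection lies outside the first quadrant.
Cheapest feasible corner: $2.52.

$2.52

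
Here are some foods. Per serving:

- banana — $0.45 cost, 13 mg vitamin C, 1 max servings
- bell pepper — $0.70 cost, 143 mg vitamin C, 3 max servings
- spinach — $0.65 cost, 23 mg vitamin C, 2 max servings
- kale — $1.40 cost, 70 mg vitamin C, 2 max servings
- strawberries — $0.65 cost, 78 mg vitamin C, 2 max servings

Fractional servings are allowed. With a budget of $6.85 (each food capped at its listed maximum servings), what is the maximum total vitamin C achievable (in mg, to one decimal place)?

Vitamin C per dollar: bell pepper 204.3, strawberries 120, kale 50, spinach 35.38, banana 28.89.
Take 3 servings of bell pepper: spends $2.10, +429.0 mg vitamin C (running total 429.0 mg).
Take 2 servings of strawberries: spends $1.30, +156.0 mg vitamin C (running total 585.0 mg).
Take 2 servings of kale: spends $2.80, +140.0 mg vitamin C (running total 725.0 mg).
Take 1 serving of spinach: spends $0.65, +23.0 mg vitamin C (running total 748.0 mg).
Filling greedily by vitamin C-per-dollar is optimal for one linear limit, giving 748.0 mg.

748.0 mg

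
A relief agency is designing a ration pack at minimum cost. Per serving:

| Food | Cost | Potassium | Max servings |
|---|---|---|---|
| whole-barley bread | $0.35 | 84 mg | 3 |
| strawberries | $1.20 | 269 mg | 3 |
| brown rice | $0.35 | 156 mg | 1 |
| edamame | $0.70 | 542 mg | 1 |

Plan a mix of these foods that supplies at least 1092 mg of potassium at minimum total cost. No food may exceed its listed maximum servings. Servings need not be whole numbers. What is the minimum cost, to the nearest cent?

Cost per mg of potassium: edamame $0.0013, brown rice $0.0022, whole-barley bread $0.0042, strawberries $0.0045.
Take 1 serving of edamame: +542.0 mg potassium for $0.70 (total $0.70, still need 550.0 mg).
Take 1 serving of brown rice: +156.0 mg potassium for $0.35 (total $1.05, still need 394.0 mg).
Take 3 servings of whole-barley bread: +252.0 mg potassium for $1.05 (total $2.10, still need 142.0 mg).
Take 0.5279 servings of strawberries: +142.0 mg potassium for $0.63 (total $2.73, still need 0.0 mg).
Greedy by cheapest-per-mg is optimal for a single linear constraint, so the minimum cost is $2.73.

$2.73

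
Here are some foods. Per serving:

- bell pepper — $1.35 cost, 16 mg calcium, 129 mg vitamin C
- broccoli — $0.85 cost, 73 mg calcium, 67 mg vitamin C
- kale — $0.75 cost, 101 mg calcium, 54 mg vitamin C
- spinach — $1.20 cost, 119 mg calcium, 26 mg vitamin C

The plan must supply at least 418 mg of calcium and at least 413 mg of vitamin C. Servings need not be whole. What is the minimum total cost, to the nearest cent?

An LP optimum is at a vertex; with two nutrient constraints at most two foods are used. Check each candidate.
bell pepper only: max(418/16, 413/129) = 26.12 servings → $35.27.
broccoli only: max(418/73, 413/67) = 6.164 servings → $5.24.
kale only: max(418/101, 413/54) = 7.648 servings → $5.74.
spinach only: max(418/119, 413/26) = 15.88 servings → $19.06.
bell pepper + broccoli with both tight: 0.2568 servings and 5.67 servings → $5.17.
bell pepper + kale with both tight: 1.573 servings and 3.889 servings → $5.04.
bell pepper + spinach with both tight: 2.563 servings and 3.168 servings → $7.26.
broccoli + kale with both targets exact would need a negative amount; discard.
broccoli + spinach: intersection lies outside the first quadrant.
kale + spinach with both targets exact would need a negative amount; discard.
So the least-cost plan costs $5.04.

$5.04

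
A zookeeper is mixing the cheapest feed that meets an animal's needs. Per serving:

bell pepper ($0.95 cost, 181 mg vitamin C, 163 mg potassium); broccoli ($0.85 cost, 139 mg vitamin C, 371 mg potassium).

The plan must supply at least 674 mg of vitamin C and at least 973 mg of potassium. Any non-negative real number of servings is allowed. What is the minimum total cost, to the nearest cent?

Check every corner: each single food scaled to meet both minima, and each pair solved so both constraints bind.
bell pepper only: max(674/181, 973/163) = 5.969 servings → $5.67.
broccoli only: max(674/139, 973/371) = 4.849 servings → $4.12.
bell pepper + broccoli with both tight: 2.58 servings and 1.489 servings → $3.72.
So the least-cost plan costs $3.72.

$3.72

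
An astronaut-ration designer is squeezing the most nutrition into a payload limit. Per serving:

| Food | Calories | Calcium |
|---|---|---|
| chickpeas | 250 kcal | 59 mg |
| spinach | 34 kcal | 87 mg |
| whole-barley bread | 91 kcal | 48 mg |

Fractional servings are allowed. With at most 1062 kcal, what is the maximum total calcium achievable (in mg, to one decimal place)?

Calcium per kcal: spinach 2.559, whole-barley bread 0.5275, chickpeas 0.236.
With no serving limits, spend the whole calories allowance on spinach: 1062 kcal / 34 kcal × 87 mg = 2717.5 mg.

2717.5 mg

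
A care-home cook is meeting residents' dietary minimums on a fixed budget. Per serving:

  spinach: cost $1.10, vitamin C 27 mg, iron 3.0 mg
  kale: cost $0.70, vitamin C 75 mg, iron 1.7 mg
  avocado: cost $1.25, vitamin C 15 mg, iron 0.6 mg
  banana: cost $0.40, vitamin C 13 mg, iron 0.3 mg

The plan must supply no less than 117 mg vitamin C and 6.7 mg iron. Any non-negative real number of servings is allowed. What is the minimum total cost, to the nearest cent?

For a min-cost LP with two ≥-constraints, a basic feasible solution has at most two positive variables.
spinach only: max(117/27, 6.7/3.0) = 4.333 servings → $4.77.
kale only: max(117/75, 6.7/1.7) = 3.941 servings → $2.76.
avocado only: max(117/15, 6.7/0.6) = 11.17 servings → $13.96.
banana only: max(117/13, 6.7/0.3) = 22.33 servings → $8.93.
spinach + kale with both tight: 1.695 servings and 0.9497 servings → $2.53.
spinach + avocado with both tight: 1.052 servings and 5.906 servings → $8.54.
spinach + banana with both tight: 1.683 servings and 5.505 servings → $4.05.
kale + avocado: intersection lies outside the first quadrant.
kale + banana: the both-tight solution has a negative serving — not a feasible corner.
avocado + banana with both targets exact would need a negative amount; discard.
So the least-cost plan costs $2.53.

$2.53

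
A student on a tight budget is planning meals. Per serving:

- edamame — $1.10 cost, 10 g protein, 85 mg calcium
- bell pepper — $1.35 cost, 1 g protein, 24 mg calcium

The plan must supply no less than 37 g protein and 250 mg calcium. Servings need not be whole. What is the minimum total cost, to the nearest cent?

The cheapest plan sits at a corner of the feasible region — with two constraints it uses at most two foods.
edamame only: max(37/10, 250/85) = 3.7 servings → $4.07.
bell pepper only: max(37/1, 250/24) = 37 servings → $49.95.
edamame + bell pepper: the both-tight solution has a negative serving — not a feasible corner.
So the least-cost plan costs $4.07.

$4.07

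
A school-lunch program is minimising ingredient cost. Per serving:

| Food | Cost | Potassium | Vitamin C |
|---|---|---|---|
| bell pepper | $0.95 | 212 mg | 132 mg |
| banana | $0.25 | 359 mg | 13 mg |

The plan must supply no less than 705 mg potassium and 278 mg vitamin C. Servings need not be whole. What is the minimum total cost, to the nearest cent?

$2.12

A basic optimal solution has at most two foods positive. Try each food alone and each pair with both targets met exactly.
bell pepper only: max(705/212, 278/132) = 3.325 servings → $3.16.
banana only: max(705/359, 278/13) = 21.38 servings → $5.35.
bell pepper + banana with both tight: 2.031 servings and 0.7646 servings → $2.12.
Cheapest feasible corner: $2.12.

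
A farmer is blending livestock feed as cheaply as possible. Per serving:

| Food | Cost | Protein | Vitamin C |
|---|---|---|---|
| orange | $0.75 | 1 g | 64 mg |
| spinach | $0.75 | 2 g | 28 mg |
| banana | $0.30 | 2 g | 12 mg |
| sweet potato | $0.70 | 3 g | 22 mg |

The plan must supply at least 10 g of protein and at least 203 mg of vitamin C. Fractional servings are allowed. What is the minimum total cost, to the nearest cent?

$2.98

Minimising a linear cost over {protein ≥ 10, vitamin C ≥ 203, servings ≥ 0} — the optimum is at a vertex, using one or two foods.
orange only: max(10/1, 203/64) = 10 servings → $7.50.
spinach only: max(10/2, 203/28) = 7.25 servings → $5.44.
banana only: max(10/2, 203/12) = 16.92 servings → $5.08.
sweet potato only: max(10/3, 203/22) = 9.227 servings → $6.46.
orange + spinach with both tight: 1.26 servings and 4.37 servings → $4.22.
orange + banana with both tight: 2.466 servings and 3.767 servings → $2.98.
orange + sweet potato with both tight: 2.288 servings and 2.571 servings → $3.52.
spinach + banana: intersection lies outside the first quadrant.
spinach + sweet potato: intersection lies outside the first quadrant.
banana + sweet potato: the both-tight solution has a negative serving — not a feasible corner.
So the least-cost plan costs $2.98.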